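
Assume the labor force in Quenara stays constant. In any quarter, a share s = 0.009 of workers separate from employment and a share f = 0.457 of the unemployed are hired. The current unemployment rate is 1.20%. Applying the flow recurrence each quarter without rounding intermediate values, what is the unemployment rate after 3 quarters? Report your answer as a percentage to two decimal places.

Unemployment rate after three quarters ≈ 1.82%.

With a fixed labor force, u_{t+1} = u_t + s·(1−u_t) − f·u_t = u_t·(1−s−f) + s.
Here 1−s−f = 0.534 and s = 0.009.
u_1 = 0.012000 × 0.534 + 0.009 = 0.015408.
u_2 = 0.015408 × 0.534 + 0.009 = 0.017228.
u_3 = 0.017228 × 0.534 + 0.009 = 0.018200.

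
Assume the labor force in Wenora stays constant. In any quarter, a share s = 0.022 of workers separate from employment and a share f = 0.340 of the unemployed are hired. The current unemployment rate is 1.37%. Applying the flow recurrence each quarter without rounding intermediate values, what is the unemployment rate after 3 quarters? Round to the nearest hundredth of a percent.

With a fixed labor force, u_{t+1} = u_t + s·(1−u_t) − f·u_t = u_t·(1−s−f) + s.
Here 1−s−f = 0.638 and s = 0.022.
u_1 = 0.013700 × 0.638 + 0.022 = 0.030741.
u_2 = 0.030741 × 0.638 + 0.022 = 0.041613.
u_3 = 0.041613 × 0.638 + 0.022 = 0.048549.

Unemployment rate after three quarters ≈ 4.85%.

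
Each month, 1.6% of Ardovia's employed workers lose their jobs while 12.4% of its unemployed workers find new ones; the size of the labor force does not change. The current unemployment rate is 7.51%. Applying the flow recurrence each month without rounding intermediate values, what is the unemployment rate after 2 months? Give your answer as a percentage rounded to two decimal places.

With a fixed labor force, u_{t+1} = u_t + s·(1−u_t) − f·u_t = u_t·(1−s−f) + s.
Here 1−s−f = 0.860 and s = 0.016.
u_1 = 0.075100 × 0.860 + 0.016 = 0.080586.
u_2 = 0.080586 × 0.860 + 0.016 = 0.085304.

Unemployment rate after two months ≈ 8.53%.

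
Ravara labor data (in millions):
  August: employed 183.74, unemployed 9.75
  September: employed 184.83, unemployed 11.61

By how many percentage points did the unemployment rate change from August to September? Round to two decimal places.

August: labor force = 183.74 + 9.75 = 193.49; u = 9.75/193.49 = 5.04%.
September: labor force = 184.83 + 11.61 = 196.44; u = 11.61/196.44 = 5.91%.
Change = 5.91% − 5.04% = +0.87 pp.

The unemployment rate changed by +0.87 percentage points.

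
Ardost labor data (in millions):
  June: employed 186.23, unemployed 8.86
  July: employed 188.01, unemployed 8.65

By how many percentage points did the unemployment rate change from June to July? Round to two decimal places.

June: labor force = 186.23 + 8.86 = 195.09; u = 8.86/195.09 = 4.54%.
July: labor force = 188.01 + 8.65 = 196.66; u = 8.65/196.66 = 4.40%.
Change = 4.40% − 4.54% = −0.14 pp.

The unemployment rate changed by −0.14 percentage points.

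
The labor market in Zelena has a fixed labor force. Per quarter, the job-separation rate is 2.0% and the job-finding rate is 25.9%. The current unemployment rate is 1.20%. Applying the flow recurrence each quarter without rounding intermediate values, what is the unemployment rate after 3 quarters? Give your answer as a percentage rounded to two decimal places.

With a fixed labor force, u_{t+1} = u_t + s·(1−u_t) − f·u_t = u_t·(1−s−f) + s.
Here 1−s−f = 0.721 and s = 0.020.
u_1 = 0.012000 × 0.721 + 0.020 = 0.028652.
u_2 = 0.028652 × 0.721 + 0.020 = 0.040658.
u_3 = 0.040658 × 0.721 + 0.020 = 0.049314.

Unemployment rate after three quarters ≈ 4.93%.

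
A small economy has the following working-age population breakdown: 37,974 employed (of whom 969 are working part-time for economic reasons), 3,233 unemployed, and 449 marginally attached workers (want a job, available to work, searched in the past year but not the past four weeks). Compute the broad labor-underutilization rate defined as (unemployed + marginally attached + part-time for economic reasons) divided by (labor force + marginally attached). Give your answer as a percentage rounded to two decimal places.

Broad underutilization rate ≈ 11.17%.

Labor force = 37,974 + 3,233 = 41,207.
Numerator = 3,233 + 449 + 969 = 4,651.
Denominator = 41,207 + 449 = 41,656.
Broad rate = 4,651 / 41,656 = 11.17%.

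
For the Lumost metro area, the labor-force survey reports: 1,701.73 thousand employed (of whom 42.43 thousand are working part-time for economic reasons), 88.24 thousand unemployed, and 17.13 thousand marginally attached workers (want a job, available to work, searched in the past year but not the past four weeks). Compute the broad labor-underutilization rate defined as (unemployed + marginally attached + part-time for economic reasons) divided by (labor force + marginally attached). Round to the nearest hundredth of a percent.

Broad underutilization rate ≈ 8.18%.

Labor force = 1,701.73 + 88.24 = 1,789.97 thousand.
Numerator = 88.24 + 17.13 + 42.43 = 147.80 thousand.
Denominator = 1,789.97 + 17.13 = 1,807.10 thousand.
Broad rate = 147.80 / 1,807.10 = 8.18%.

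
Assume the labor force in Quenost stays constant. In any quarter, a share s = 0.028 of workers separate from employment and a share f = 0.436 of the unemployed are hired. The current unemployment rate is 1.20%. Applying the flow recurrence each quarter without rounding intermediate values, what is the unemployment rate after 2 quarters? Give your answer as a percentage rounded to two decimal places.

Unemployment rate after two quarters ≈ 4.65%.

With a fixed labor force, u_{t+1} = u_t + s·(1−u_t) − f·u_t = u_t·(1−s−f) + s.
Here 1−s−f = 0.536 and s = 0.028.
u_1 = 0.012000 × 0.536 + 0.028 = 0.034432.
u_2 = 0.034432 × 0.536 + 0.028 = 0.046456.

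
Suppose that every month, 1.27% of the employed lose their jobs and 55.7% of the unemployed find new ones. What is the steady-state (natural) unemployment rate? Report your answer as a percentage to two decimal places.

Steady-state unemployment rate ≈ 2.23%.

At steady state the flows balance: s·E = f·U, so U/(E+U) = s/(s+f).
u* = 1.27 / (1.27 + 55.7) = 1.27 / 56.97 = 2.23%.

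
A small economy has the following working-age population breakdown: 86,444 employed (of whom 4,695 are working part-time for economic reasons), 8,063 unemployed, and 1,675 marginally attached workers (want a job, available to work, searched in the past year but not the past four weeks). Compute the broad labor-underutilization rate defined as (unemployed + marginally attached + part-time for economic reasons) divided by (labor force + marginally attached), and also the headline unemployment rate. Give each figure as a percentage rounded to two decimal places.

Broad underutilization rate ≈ 15.01%; headline unemployment rate ≈ 8.53%.

Labor force = 86,444 + 8,063 = 94,507.
Numerator = 8,063 + 1,675 + 4,695 = 14,433.
Denominator = 94,507 + 1,675 = 96,182.
Broad rate = 14,433 / 96,182 = 15.01%.
Headline unemployment rate = 8,063 / 94,507 = 8.53%.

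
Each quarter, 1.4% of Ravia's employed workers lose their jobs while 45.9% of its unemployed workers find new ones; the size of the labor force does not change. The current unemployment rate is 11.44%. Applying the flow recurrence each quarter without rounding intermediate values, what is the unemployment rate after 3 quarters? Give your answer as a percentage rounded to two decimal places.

With a fixed labor force, u_{t+1} = u_t + s·(1−u_t) − f·u_t = u_t·(1−s−f) + s.
Here 1−s−f = 0.527 and s = 0.014.
u_1 = 0.114400 × 0.527 + 0.014 = 0.074289.
u_2 = 0.074289 × 0.527 + 0.014 = 0.053150.
u_3 = 0.053150 × 0.527 + 0.014 = 0.042010.

Unemployment rate after three quarters ≈ 4.20%.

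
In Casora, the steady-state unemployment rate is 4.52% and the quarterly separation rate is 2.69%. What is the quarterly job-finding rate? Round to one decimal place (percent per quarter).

From u* = s/(s+f): f = s·(1−u)/u.
f = 2.69 × (1 − 0.0452) / 0.0452 = 2.5684 / 0.0452 ≈ 56.8% per quarter.

Job-finding rate ≈ 56.8% per quarter.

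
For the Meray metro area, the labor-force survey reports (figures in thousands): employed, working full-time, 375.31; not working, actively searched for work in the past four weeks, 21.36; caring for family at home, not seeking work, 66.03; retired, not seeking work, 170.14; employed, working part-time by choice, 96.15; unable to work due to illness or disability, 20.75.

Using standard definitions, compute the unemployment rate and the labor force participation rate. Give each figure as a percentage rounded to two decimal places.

Employed = 375.31 + 96.15 = 471.46 thousand.
Unemployed = 21.36 thousand.
Labor force = 471.46 + 21.36 = 492.82 thousand.
Not in labor force = 66.03 + 170.14 + 20.75 = 256.92 thousand (those not working and not actively searching are outside the labor force).
Civilian working-age population = 492.82 + 256.92 = 749.74 thousand.
Unemployment rate = 21.36 / 492.82 = 4.33%.
Labor force participation rate = 492.82 / 749.74 = 65.73%.

Unemployment rate ≈ 4.33%; labor force participation rate ≈ 65.73%.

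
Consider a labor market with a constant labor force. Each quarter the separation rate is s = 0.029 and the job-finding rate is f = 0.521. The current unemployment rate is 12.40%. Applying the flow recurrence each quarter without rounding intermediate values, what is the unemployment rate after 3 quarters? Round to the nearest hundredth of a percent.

With a fixed labor force, u_{t+1} = u_t + s·(1−u_t) − f·u_t = u_t·(1−s−f) + s.
Here 1−s−f = 0.450 and s = 0.029.
u_1 = 0.124000 × 0.450 + 0.029 = 0.084800.
u_2 = 0.084800 × 0.450 + 0.029 = 0.067160.
u_3 = 0.067160 × 0.450 + 0.029 = 0.059222.

Unemployment rate after three quarters ≈ 5.92%.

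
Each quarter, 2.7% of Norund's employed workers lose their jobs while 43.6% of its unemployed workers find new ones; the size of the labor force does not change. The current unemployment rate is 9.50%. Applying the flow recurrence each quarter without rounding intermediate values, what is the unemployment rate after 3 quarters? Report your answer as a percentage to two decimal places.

With a fixed labor force, u_{t+1} = u_t + s·(1−u_t) − f·u_t = u_t·(1−s−f) + s.
Here 1−s−f = 0.537 and s = 0.027.
u_1 = 0.095000 × 0.537 + 0.027 = 0.078015.
u_2 = 0.078015 × 0.537 + 0.027 = 0.068894.
u_3 = 0.068894 × 0.537 + 0.027 = 0.063996.

Unemployment rate after three quarters ≈ 6.40%.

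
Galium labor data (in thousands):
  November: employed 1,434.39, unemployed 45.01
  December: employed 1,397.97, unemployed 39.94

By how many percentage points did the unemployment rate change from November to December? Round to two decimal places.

November: labor force = 1,434.39 + 45.01 = 1,479.40; u = 45.01/1,479.40 = 3.04%.
December: labor force = 1,397.97 + 39.94 = 1,437.91; u = 39.94/1,437.91 = 2.78%.
Change = 2.78% − 3.04% = −0.26 pp.

The unemployment rate changed by −0.26 percentage points.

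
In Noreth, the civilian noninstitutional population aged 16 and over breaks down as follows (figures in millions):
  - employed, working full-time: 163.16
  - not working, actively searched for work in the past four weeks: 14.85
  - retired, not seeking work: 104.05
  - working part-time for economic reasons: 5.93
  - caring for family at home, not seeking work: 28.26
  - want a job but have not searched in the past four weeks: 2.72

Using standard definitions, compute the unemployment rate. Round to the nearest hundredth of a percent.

Employed = 163.16 + 5.93 = 169.09 million (anyone who worked, including part-time for economic reasons, counts as employed).
Unemployed = 14.85 million.
Labor force = 169.09 + 14.85 = 183.94 million.
Unemployment rate = 14.85 / 183.94 = 8.07%.

Unemployment rate ≈ 8.07%.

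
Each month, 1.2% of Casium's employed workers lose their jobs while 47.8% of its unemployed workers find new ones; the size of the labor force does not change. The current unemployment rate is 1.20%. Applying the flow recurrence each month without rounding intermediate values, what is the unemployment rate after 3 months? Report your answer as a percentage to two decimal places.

Unemployment rate after three months ≈ 2.28%.

With a fixed labor force, u_{t+1} = u_t + s·(1−u_t) − f·u_t = u_t·(1−s−f) + s.
Here 1−s−f = 0.510 and s = 0.012.
u_1 = 0.012000 × 0.510 + 0.012 = 0.018120.
u_2 = 0.018120 × 0.510 + 0.012 = 0.021241.
u_3 = 0.021241 × 0.510 + 0.012 = 0.022833.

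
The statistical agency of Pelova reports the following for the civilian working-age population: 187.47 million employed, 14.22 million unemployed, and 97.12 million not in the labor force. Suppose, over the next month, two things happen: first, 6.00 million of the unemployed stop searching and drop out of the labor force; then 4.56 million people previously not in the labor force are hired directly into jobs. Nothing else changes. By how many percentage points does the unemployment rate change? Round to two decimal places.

The unemployment rate changes by −2.95 percentage points.

Initially, labor force = 187.47 + 14.22 = 201.69 million, so u = 14.22/201.69 = 7.05%.
After the first change, unemployed and labor force both fall by 6.00 → E = 187.47, U = 8.22, labor force = 195.69 million.
After the second change, employed and labor force both rise by 4.56; unemployed unchanged → E = 192.03, U = 8.22, labor force = 200.25 million.
New unemployment rate = 8.22 / 200.25 = 4.10%.
Change = 4.10% − 7.05% = −2.95 percentage points.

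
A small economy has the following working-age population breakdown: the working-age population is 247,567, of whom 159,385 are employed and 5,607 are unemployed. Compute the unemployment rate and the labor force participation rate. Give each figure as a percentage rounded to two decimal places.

Unemployment rate ≈ 3.40%; labor force participation rate ≈ 66.65%.

Labor force = employed + unemployed = 159,385 + 5,607 = 164,992.
Unemployment rate = 5,607 / 164,992 = 3.40%.
Labor force participation rate = 164,992 / 247,567 = 66.65%.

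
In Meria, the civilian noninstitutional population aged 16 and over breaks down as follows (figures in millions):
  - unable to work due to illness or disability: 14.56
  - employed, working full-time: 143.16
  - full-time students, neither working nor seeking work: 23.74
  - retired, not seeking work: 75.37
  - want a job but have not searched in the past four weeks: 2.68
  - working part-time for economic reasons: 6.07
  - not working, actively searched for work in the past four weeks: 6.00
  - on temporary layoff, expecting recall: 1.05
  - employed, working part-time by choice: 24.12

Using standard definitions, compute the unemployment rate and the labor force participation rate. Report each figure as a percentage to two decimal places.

Employed = 143.16 + 6.07 + 24.12 = 173.35 million (anyone who worked, including part-time for economic reasons, counts as employed).
Unemployed = 6.00 + 1.05 = 7.05 million (jobless and actively searching, or on temporary layoff).
Labor force = 173.35 + 7.05 = 180.40 million.
Not in labor force = 14.56 + 23.74 + 75.37 + 2.68 = 116.35 million (those not working and not actively searching are outside the labor force — including those who want a job but have given up searching).
Civilian working-age population = 180.40 + 116.35 = 296.75 million.
Unemployment rate = 7.05 / 180.40 = 3.91%.
Labor force participation rate = 180.40 / 296.75 = 60.79%.

Unemployment rate ≈ 3.91%; labor force participation rate ≈ 60.79%.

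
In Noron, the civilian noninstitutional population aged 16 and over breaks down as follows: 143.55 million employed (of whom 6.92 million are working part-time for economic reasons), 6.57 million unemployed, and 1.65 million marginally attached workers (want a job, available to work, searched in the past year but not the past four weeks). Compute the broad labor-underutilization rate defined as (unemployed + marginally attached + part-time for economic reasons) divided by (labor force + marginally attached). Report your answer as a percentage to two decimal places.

Broad underutilization rate ≈ 9.98%.

Labor force = 143.55 + 6.57 = 150.12 million.
Numerator = 6.57 + 1.65 + 6.92 = 15.14 million.
Denominator = 150.12 + 1.65 = 151.77 million.
Broad rate = 15.14 / 151.77 = 9.98%.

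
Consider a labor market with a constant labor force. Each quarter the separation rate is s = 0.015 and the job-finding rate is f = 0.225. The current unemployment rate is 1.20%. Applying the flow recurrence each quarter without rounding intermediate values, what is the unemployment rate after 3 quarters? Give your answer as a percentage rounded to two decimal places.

With a fixed labor force, u_{t+1} = u_t + s·(1−u_t) − f·u_t = u_t·(1−s−f) + s.
Here 1−s−f = 0.760 and s = 0.015.
u_1 = 0.012000 × 0.760 + 0.015 = 0.024120.
u_2 = 0.024120 × 0.760 + 0.015 = 0.033331.
u_3 = 0.033331 × 0.760 + 0.015 = 0.040332.

Unemployment rate after three quarters ≈ 4.03%.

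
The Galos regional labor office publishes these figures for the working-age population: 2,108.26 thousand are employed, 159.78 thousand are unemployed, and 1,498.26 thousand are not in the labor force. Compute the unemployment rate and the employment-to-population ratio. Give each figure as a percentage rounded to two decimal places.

Labor force = employed + unemployed = 2,108.26 + 159.78 = 2,268.04 thousand.
Working-age population = 2,268.04 + 1,498.26 = 3,766.30 thousand.
Unemployment rate = 159.78 / 2,268.04 = 7.04%.
Employment-population ratio = 2,108.26 / 3,766.30 = 55.98%.

Unemployment rate ≈ 7.04%; employment-population ratio ≈ 55.98%.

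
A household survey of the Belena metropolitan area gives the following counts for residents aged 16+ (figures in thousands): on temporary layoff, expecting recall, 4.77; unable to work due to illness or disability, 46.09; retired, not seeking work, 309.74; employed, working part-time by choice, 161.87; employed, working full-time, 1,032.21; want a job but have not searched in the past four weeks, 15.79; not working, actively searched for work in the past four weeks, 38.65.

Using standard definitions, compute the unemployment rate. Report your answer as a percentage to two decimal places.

Unemployment rate ≈ 3.51%.

Employed = 161.87 + 1,032.21 = 1,194.08 thousand.
Unemployed = 4.77 + 38.65 = 43.42 thousand (jobless and actively searching, or on temporary layoff).
Labor force = 1,194.08 + 43.42 = 1,237.50 thousand.
Unemployment rate = 43.42 / 1,237.50 = 3.51%.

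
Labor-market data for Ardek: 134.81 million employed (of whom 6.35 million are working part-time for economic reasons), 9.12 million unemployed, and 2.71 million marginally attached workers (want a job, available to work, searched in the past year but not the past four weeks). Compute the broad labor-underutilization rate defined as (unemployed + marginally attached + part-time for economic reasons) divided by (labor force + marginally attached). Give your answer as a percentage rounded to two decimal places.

Labor force = 134.81 + 9.12 = 143.93 million.
Numerator = 9.12 + 2.71 + 6.35 = 18.18 million.
Denominator = 143.93 + 2.71 = 146.64 million.
Broad rate = 18.18 / 146.64 = 12.40%.

Broad underutilization rate ≈ 12.40%.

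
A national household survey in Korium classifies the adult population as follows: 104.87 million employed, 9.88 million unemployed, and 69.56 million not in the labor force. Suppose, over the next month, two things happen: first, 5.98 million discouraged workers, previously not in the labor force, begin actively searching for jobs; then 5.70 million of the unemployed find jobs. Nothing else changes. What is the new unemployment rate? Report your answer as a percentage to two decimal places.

Initially, labor force = 104.87 + 9.88 = 114.75 million, so u = 9.88/114.75 = 8.61%.
After the first change, unemployed and labor force both rise by 5.98 → E = 104.87, U = 15.86, labor force = 120.73 million.
After the second change, unemployed falls and employed rises by 5.70; labor force unchanged → E = 110.57, U = 10.16, labor force = 120.73 million.
New unemployment rate = 10.16 / 120.73 = 8.42%.

New unemployment rate ≈ 8.42%.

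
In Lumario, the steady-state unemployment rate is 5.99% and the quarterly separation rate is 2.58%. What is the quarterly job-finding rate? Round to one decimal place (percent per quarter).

Job-finding rate ≈ 40.5% per quarter.

From u* = s/(s+f): f = s·(1−u)/u.
f = 2.58 × (1 − 0.0599) / 0.0599 = 2.4255 / 0.0599 ≈ 40.5% per quarter.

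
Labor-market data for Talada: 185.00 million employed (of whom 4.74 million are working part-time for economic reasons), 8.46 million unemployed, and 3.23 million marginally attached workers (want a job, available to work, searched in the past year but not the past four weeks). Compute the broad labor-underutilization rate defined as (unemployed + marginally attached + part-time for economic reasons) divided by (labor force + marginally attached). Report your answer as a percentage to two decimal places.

Broad underutilization rate ≈ 8.35%.

Labor force = 185.00 + 8.46 = 193.46 million.
Numerator = 8.46 + 3.23 + 4.74 = 16.43 million.
Denominator = 193.46 + 3.23 = 196.69 million.
Broad rate = 16.43 / 196.69 = 8.35%.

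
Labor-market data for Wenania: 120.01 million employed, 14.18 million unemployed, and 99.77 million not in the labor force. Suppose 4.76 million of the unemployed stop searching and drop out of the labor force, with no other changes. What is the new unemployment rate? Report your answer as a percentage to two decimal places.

Initially, labor force = 120.01 + 14.18 = 134.19 million, so u = 14.18/134.19 = 10.57%.
After the change, unemployed and labor force both fall by 4.76 → E = 120.01, U = 9.42, labor force = 129.43 million.
New unemployment rate = 9.42 / 129.43 = 7.28%.

New unemployment rate ≈ 7.28%.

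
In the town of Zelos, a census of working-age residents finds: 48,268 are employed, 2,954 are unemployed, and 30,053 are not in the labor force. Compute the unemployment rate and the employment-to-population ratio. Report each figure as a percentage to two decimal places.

Unemployment rate ≈ 5.77%; employment-population ratio ≈ 59.39%.

Labor force = employed + unemployed = 48,268 + 2,954 = 51,222.
Working-age population = 51,222 + 30,053 = 81,275.
Unemployment rate = 2,954 / 51,222 = 5.77%.
Employment-population ratio = 48,268 / 81,275 = 59.39%.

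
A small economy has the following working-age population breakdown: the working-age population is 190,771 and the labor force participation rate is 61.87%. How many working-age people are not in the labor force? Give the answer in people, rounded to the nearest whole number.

Share not in the labor force = 1 − 0.6187 = 0.3813.
Not in labor force = 0.3813 × 190,771 ≈ 72,741.

About 72,741 are not in the labor force.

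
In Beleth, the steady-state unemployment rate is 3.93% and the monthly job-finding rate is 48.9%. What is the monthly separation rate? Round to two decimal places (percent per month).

Separation rate ≈ 2.00% per month.

From u* = s/(s+f): s = u·f/(1−u).
s = 0.0393 × 48.9 / (1 − 0.0393) = 1.9218 / 0.9607 ≈ 2.00% per month.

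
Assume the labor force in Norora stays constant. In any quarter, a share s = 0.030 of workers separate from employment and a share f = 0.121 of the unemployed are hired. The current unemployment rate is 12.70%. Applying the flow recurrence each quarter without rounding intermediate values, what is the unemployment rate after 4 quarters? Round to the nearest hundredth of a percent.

With a fixed labor force, u_{t+1} = u_t + s·(1−u_t) − f·u_t = u_t·(1−s−f) + s.
Here 1−s−f = 0.849 and s = 0.030.
u_1 = 0.127000 × 0.849 + 0.030 = 0.137823.
u_2 = 0.137823 × 0.849 + 0.030 = 0.147012.
u_3 = 0.147012 × 0.849 + 0.030 = 0.154813.
u_4 = 0.154813 × 0.849 + 0.030 = 0.161436.

Unemployment rate after four quarters ≈ 16.14%.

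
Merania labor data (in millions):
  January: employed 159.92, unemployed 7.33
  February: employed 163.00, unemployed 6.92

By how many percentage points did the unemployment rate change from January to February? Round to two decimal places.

The unemployment rate changed by −0.31 percentage points.

January: labor force = 159.92 + 7.33 = 167.25; u = 7.33/167.25 = 4.38%.
February: labor force = 163.00 + 6.92 = 169.92; u = 6.92/169.92 = 4.07%.
Change = 4.07% − 4.38% = −0.31 pp.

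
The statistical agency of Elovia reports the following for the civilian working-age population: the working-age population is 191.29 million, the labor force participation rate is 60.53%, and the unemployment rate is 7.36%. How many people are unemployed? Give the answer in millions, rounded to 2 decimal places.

About 8.52 million are unemployed.

Labor force = 0.6053 × 191.29 = 115.79 million.
Unemployed = 0.0736 × 115.79 ≈ 8.52 million.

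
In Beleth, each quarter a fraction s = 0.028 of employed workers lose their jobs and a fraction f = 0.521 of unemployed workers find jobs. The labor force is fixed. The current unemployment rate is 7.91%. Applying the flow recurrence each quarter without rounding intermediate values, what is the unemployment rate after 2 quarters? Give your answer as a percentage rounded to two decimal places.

Unemployment rate after two quarters ≈ 5.67%.

With a fixed labor force, u_{t+1} = u_t + s·(1−u_t) − f·u_t = u_t·(1−s−f) + s.
Here 1−s−f = 0.451 and s = 0.028.
u_1 = 0.079100 × 0.451 + 0.028 = 0.063674.
u_2 = 0.063674 × 0.451 + 0.028 = 0.056717.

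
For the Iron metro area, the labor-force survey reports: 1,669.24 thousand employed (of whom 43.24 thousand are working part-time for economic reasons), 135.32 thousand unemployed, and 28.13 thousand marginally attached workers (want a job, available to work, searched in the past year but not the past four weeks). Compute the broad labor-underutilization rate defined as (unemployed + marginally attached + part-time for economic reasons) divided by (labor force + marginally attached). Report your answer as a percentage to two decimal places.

Labor force = 1,669.24 + 135.32 = 1,804.56 thousand.
Numerator = 135.32 + 28.13 + 43.24 = 206.69 thousand.
Denominator = 1,804.56 + 28.13 = 1,832.69 thousand.
Broad rate = 206.69 / 1,832.69 = 11.28%.

Broad underutilization rate ≈ 11.28%.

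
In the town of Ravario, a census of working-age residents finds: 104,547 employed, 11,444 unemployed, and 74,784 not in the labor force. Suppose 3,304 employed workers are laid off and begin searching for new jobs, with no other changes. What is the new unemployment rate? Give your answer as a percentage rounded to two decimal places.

New unemployment rate ≈ 12.71%.

Initially, labor force = 104,547 + 11,444 = 115,991, so u = 11,444/115,991 = 9.87%.
After the change, employed falls and unemployed rises by 3,304; labor force unchanged → E = 101,243, U = 14,748, labor force = 115,991.
New unemployment rate = 14,748 / 115,991 = 12.71%.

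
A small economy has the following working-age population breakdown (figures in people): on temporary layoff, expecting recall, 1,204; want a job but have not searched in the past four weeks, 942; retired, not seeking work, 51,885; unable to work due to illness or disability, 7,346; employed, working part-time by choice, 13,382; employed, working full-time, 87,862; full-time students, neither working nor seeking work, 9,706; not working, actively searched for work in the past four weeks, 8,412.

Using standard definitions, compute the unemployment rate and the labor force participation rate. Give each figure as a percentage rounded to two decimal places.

Unemployment rate ≈ 8.67%; labor force participation rate ≈ 61.34%.

Employed = 13,382 + 87,862 = 101,244.
Unemployed = 1,204 + 8,412 = 9,616 (jobless and actively searching, or on temporary layoff).
Labor force = 101,244 + 9,616 = 110,860.
Not in labor force = 942 + 51,885 + 7,346 + 9,706 = 69,879 (those not working and not actively searching are outside the labor force — including those who want a job but have given up searching).
Civilian working-age population = 110,860 + 69,879 = 180,739.
Unemployment rate = 9,616 / 110,860 = 8.67%.
Labor force participation rate = 110,860 / 180,739 = 61.34%.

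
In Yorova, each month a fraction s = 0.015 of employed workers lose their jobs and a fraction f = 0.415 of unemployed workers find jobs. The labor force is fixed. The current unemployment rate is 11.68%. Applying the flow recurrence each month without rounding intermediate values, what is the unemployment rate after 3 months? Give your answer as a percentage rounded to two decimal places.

Unemployment rate after three months ≈ 5.01%.

With a fixed labor force, u_{t+1} = u_t + s·(1−u_t) − f·u_t = u_t·(1−s−f) + s.
Here 1−s−f = 0.570 and s = 0.015.
u_1 = 0.116800 × 0.570 + 0.015 = 0.081576.
u_2 = 0.081576 × 0.570 + 0.015 = 0.061498.
u_3 = 0.061498 × 0.570 + 0.015 = 0.050054.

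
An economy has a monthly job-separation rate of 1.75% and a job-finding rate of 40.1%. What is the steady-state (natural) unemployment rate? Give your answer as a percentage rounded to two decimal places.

Steady-state unemployment rate ≈ 4.18%.

At steady state the flows balance: s·E = f·U, so U/(E+U) = s/(s+f).
u* = 1.75 / (1.75 + 40.1) = 1.75 / 41.85 = 4.18%.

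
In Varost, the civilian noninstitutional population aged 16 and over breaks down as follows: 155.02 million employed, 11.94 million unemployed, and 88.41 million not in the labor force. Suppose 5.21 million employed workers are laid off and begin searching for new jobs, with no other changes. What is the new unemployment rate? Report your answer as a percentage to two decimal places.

New unemployment rate ≈ 10.27%.

Initially, labor force = 155.02 + 11.94 = 166.96 million, so u = 11.94/166.96 = 7.15%.
After the change, employed falls and unemployed rises by 5.21; labor force unchanged → E = 149.81, U = 17.15, labor force = 166.96 million.
New unemployment rate = 17.15 / 166.96 = 10.27%.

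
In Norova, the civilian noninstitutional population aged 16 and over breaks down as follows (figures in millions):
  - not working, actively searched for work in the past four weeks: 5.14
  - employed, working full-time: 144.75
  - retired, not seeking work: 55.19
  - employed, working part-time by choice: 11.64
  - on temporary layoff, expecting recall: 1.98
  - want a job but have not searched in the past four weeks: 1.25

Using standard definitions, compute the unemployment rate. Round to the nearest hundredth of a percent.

Employed = 144.75 + 11.64 = 156.39 million.
Unemployed = 5.14 + 1.98 = 7.12 million (jobless and actively searching, or on temporary layoff).
Labor force = 156.39 + 7.12 = 163.51 million.
Unemployment rate = 7.12 / 163.51 = 4.35%.

Unemployment rate ≈ 4.35%.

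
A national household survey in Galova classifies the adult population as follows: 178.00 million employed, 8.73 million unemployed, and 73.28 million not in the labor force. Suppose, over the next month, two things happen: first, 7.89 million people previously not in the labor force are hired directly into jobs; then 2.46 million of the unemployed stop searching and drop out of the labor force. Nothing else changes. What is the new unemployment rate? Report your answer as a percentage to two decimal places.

New unemployment rate ≈ 3.26%.

Initially, labor force = 178.00 + 8.73 = 186.73 million, so u = 8.73/186.73 = 4.68%.
After the first change, employed and labor force both rise by 7.89; unemployed unchanged → E = 185.89, U = 8.73, labor force = 194.62 million.
After the second change, unemployed and labor force both fall by 2.46 → E = 185.89, U = 6.27, labor force = 192.16 million.
New unemployment rate = 6.27 / 192.16 = 3.26%.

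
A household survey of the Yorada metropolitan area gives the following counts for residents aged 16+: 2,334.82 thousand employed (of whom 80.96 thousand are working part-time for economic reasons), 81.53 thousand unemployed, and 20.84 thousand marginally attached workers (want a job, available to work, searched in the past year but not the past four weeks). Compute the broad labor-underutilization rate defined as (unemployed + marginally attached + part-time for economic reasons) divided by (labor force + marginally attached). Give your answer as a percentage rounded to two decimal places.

Broad underutilization rate ≈ 7.52%.

Labor force = 2,334.82 + 81.53 = 2,416.35 thousand.
Numerator = 81.53 + 20.84 + 80.96 = 183.33 thousand.
Denominator = 2,416.35 + 20.84 = 2,437.19 thousand.
Broad rate = 183.33 / 2,437.19 = 7.52%.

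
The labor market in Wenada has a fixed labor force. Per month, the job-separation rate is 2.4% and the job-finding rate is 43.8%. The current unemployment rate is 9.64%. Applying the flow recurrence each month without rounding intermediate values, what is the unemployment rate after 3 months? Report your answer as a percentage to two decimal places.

With a fixed labor force, u_{t+1} = u_t + s·(1−u_t) − f·u_t = u_t·(1−s−f) + s.
Here 1−s−f = 0.538 and s = 0.024.
u_1 = 0.096400 × 0.538 + 0.024 = 0.075863.
u_2 = 0.075863 × 0.538 + 0.024 = 0.064814.
u_3 = 0.064814 × 0.538 + 0.024 = 0.058870.

Unemployment rate after three months ≈ 5.89%.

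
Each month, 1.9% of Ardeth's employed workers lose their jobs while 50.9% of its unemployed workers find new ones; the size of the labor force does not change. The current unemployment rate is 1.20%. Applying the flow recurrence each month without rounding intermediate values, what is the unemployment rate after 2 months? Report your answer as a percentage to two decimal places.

Unemployment rate after two months ≈ 3.06%.

With a fixed labor force, u_{t+1} = u_t + s·(1−u_t) − f·u_t = u_t·(1−s−f) + s.
Here 1−s−f = 0.472 and s = 0.019.
u_1 = 0.012000 × 0.472 + 0.019 = 0.024664.
u_2 = 0.024664 × 0.472 + 0.019 = 0.030641.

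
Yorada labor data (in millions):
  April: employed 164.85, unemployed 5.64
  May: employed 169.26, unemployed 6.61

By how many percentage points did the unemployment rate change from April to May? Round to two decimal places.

April: labor force = 164.85 + 5.64 = 170.49; u = 5.64/170.49 = 3.31%.
May: labor force = 169.26 + 6.61 = 175.87; u = 6.61/175.87 = 3.76%.
Change = 3.76% − 3.31% = +0.45 pp.

The unemployment rate changed by +0.45 percentage points.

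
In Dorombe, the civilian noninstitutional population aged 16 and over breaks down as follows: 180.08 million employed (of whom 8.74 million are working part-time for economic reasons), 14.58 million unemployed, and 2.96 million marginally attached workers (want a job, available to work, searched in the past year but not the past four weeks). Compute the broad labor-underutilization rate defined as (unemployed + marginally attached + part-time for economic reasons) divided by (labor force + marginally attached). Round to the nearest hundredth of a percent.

Broad underutilization rate ≈ 13.30%.

Labor force = 180.08 + 14.58 = 194.66 million.
Numerator = 14.58 + 2.96 + 8.74 = 26.28 million.
Denominator = 194.66 + 2.96 = 197.62 million.
Broad rate = 26.28 / 197.62 = 13.30%.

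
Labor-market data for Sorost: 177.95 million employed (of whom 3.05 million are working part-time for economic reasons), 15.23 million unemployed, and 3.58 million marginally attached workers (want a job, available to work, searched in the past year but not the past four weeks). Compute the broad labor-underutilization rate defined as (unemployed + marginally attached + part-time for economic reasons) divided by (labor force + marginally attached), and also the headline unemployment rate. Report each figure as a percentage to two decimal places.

Labor force = 177.95 + 15.23 = 193.18 million.
Numerator = 15.23 + 3.58 + 3.05 = 21.86 million.
Denominator = 193.18 + 3.58 = 196.76 million.
Broad rate = 21.86 / 196.76 = 11.11%.
Headline unemployment rate = 15.23 / 193.18 = 7.88%.

Broad underutilization rate ≈ 11.11%; headline unemployment rate ≈ 7.88%.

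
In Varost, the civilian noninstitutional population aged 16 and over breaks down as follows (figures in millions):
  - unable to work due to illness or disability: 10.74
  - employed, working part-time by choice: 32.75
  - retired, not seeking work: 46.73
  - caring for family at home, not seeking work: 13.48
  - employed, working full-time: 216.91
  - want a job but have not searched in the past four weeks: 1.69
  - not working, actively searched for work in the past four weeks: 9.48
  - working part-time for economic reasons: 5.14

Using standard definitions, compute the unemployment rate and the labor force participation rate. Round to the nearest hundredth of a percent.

Unemployment rate ≈ 3.59%; labor force participation rate ≈ 78.44%.

Employed = 32.75 + 216.91 + 5.14 = 254.80 million (anyone who worked, including part-time for economic reasons, counts as employed).
Unemployed = 9.48 million.
Labor force = 254.80 + 9.48 = 264.28 million.
Not in labor force = 10.74 + 46.73 + 13.48 + 1.69 = 72.64 million (those not working and not actively searching are outside the labor force — including those who want a job but have given up searching).
Civilian working-age population = 264.28 + 72.64 = 336.92 million.
Unemployment rate = 9.48 / 264.28 = 3.59%.
Labor force participation rate = 264.28 / 336.92 = 78.44%.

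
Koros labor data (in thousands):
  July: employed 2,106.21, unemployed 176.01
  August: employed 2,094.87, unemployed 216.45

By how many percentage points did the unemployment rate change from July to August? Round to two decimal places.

July: labor force = 2,106.21 + 176.01 = 2,282.22; u = 176.01/2,282.22 = 7.71%.
August: labor force = 2,094.87 + 216.45 = 2,311.32; u = 216.45/2,311.32 = 9.36%.
Change = 9.36% − 7.71% = +1.65 pp.

The unemployment rate changed by +1.65 percentage points.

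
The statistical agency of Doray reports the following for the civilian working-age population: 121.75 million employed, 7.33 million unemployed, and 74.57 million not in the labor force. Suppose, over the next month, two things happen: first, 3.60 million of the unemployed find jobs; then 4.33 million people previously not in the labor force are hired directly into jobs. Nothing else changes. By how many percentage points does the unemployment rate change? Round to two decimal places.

Initially, labor force = 121.75 + 7.33 = 129.08 million, so u = 7.33/129.08 = 5.68%.
After the first change, unemployed falls and employed rises by 3.60; labor force unchanged → E = 125.35, U = 3.73, labor force = 129.08 million.
After the second change, employed and labor force both rise by 4.33; unemployed unchanged → E = 129.68, U = 3.73, labor force = 133.41 million.
New unemployment rate = 3.73 / 133.41 = 2.80%.
Change = 2.80% − 5.68% = −2.88 percentage points.

The unemployment rate changes by −2.88 percentage points.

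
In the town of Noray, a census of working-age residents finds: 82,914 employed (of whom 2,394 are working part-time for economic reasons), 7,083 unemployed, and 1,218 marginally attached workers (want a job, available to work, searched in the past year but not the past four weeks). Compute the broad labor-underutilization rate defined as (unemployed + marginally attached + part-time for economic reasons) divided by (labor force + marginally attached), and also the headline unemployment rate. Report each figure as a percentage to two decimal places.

Labor force = 82,914 + 7,083 = 89,997.
Numerator = 7,083 + 1,218 + 2,394 = 10,695.
Denominator = 89,997 + 1,218 = 91,215.
Broad rate = 10,695 / 91,215 = 11.73%.
Headline unemployment rate = 7,083 / 89,997 = 7.87%.

Broad underutilization rate ≈ 11.73%; headline unemployment rate ≈ 7.87%.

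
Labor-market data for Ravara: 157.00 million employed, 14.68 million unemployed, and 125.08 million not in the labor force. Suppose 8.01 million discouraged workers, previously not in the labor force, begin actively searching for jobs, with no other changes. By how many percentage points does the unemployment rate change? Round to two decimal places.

The unemployment rate changes by +4.08 percentage points.

Initially, labor force = 157.00 + 14.68 = 171.68 million, so u = 14.68/171.68 = 8.55%.
After the change, unemployed and labor force both rise by 8.01 → E = 157.00, U = 22.69, labor force = 179.69 million.
New unemployment rate = 22.69 / 179.69 = 12.63%.
Change = 12.63% − 8.55% = +4.08 percentage points.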